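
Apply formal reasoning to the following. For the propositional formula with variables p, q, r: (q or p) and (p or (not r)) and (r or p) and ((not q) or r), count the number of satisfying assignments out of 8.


Evaluate all 8 assignments for p, q, r:
p=0, q=0, r=0: 0
p=0, q=0, r=1: 0
p=0, q=1, r=0: 0
p=0, q=1, r=1: 0
p=1, q=0, r=0: 1
p=1, q=0, r=1: 1
p=1, q=1, r=0: 0
p=1, q=1, r=1: 1
Satisfying count = 3

3


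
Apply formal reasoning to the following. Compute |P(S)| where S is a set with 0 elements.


The power set of a set with n elements has 2^n elements.
|P(S)| = 2^0 = 1

1


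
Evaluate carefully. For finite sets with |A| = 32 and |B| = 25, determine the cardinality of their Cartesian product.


The Cartesian product A x B contains all ordered pairs (a, b).
|A x B| = |A| * |B| = 32 * 25 = 800

800


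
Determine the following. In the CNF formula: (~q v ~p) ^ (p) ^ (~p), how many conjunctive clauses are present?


A CNF formula is a conjunction of clauses.
Clauses are separated by ^.
Counting the conjuncts: 3 clauses.

3


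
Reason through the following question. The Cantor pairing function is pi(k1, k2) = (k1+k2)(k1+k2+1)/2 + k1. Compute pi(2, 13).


k1 + k2 = 15
(k1+k2)(k1+k2+1)/2 = 15 * 16 / 2 = 120
pi = 120 + 2 = 122

122


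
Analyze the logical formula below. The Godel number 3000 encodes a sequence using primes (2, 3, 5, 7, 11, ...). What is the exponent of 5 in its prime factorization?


Factorize 3000 by dividing by 5 repeatedly.
Division steps: 5 divides 3000 exactly 3 time(s).
Exponent of 5 = 3

3


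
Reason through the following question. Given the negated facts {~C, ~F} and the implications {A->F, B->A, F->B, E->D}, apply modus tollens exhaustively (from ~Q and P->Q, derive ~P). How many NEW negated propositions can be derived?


Initial negated facts: {~C, ~F}
Apply modus tollens to closure:
  ~F and A->F  =>  ~A
  ~A and B->A  =>  ~B
Final negated: {~A, ~B, ~C, ~F}
New negations: {~A, ~B}
Count = 2

2


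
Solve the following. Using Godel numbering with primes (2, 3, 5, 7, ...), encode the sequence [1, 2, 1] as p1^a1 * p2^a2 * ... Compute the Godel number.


Encode each element as an exponent of the corresponding prime:
  2^1 = 2
  3^2 = 9
  5^1 = 5
Product = 2 * 9 * 5 = 90

90


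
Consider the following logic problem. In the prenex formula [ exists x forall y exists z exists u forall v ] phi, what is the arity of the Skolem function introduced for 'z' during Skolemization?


Quantifier prefix: exists x forall y exists z exists u forall v
'z' is existentially quantified at position 3.
Universal variables preceding it: y
Skolem function arity = 1

1


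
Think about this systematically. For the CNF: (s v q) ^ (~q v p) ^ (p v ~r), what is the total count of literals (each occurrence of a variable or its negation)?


Counting literals in each clause:
Clause 1: 2 literal(s)
Clause 2: 2 literal(s)
Clause 3: 2 literal(s)
Total = 6

6


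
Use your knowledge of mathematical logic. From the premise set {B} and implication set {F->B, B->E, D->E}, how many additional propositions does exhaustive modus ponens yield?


Initial facts: {B}
Apply modus ponens to closure:
  B and B->E  =>  E
Final known: {B, E}
New propositions: {E}
Count = 1

1


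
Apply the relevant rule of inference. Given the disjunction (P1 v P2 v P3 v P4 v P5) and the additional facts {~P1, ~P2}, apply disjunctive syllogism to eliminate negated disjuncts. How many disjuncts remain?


Original disjuncts (5): P1, P2, P3, P4, P5
Negated (eliminate): ~P1, ~P2
Remaining disjuncts: P3, P4, P5
Count = 5 - 2 = 3

3


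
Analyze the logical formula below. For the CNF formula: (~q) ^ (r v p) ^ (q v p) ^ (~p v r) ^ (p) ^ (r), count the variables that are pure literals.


Check each variable for pure literal status:
p: mixed (not pure)
q: mixed (not pure)
r: pure positive
Pure literal count = 1

1


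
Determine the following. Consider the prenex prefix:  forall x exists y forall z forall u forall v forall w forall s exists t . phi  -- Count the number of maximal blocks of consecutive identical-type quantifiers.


Quantifier-type sequence: A E A A A A A E  (A=forall, E=exists)
Group into maximal same-type runs:
  Ax1 | Ex1 | Ax5 | Ex1
Number of blocks = 4

4


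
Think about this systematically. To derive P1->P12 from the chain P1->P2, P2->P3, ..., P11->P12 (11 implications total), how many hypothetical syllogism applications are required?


With 11 implications in a chain connecting 12 propositions:
P1->P2, P2->P3, ..., P11->P12
Steps needed = (number of implications) - 1 = 11 - 1 = 10

10


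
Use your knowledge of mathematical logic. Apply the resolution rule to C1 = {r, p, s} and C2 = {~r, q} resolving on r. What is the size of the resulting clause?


Remove r from C1 and ~r from C2.
C1 remainder: {p, s}
C2 remainder: {q}
Union (resolvent): {p, q, s}
Resolvent has 3 literal(s).

3


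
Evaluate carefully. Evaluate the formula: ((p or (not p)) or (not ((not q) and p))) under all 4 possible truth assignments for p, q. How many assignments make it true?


Check all 4 assignments:
p=0, q=0: 1
p=0, q=1: 1
p=1, q=0: 1
p=1, q=1: 1
Count of True = 4

4


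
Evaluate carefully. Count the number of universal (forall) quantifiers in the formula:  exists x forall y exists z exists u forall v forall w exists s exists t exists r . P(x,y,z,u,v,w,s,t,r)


Quantifier prefix: exists x forall y exists z exists u forall v forall w exists s exists t exists r
Mark each quantifier type:
  E U E E U U E E E
Universal count = 3, Existential count = 6
Asked for universal (forall) quantifiers: 3

3


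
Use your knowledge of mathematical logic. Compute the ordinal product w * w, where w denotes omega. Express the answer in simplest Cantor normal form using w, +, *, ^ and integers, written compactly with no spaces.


Compute w * w.
Ordinal * is associative and left-distributive over +, but NOT commutative; for finite n>1, n*w = w but w*n stays w*n.
w * w = w^2 by definition.
Result = w^2

w^2


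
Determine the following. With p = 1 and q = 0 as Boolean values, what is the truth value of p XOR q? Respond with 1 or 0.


p = 1, q = 0
Operation: p XOR q
Evaluate: 1 XOR 0 = 1

1


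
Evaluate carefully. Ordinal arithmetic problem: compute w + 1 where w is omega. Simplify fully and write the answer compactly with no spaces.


Compute w + 1.
Ordinal + is associative but NOT commutative; for finite n>0, n + w = w but w + n stays w+n.
w + 1 is already in normal form (a successor ordinal beyond w).
Result = w+1

w+1


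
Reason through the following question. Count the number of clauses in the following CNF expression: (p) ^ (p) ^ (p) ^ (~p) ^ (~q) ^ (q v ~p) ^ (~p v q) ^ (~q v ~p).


A CNF formula is a conjunction of clauses.
Clauses are separated by ^.
Counting the conjuncts: 8 clauses.

8


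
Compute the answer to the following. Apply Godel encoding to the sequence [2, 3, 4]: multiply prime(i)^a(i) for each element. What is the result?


Encode each element as an exponent of the corresponding prime:
  2^2 = 4
  3^3 = 27
  5^4 = 625
Product = 4 * 27 * 625 = 67500

67500


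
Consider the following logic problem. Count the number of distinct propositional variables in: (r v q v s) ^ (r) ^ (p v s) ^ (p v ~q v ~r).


Identify each variable that appears in the formula.
Variables found: p, q, r, s
Count = 4

4


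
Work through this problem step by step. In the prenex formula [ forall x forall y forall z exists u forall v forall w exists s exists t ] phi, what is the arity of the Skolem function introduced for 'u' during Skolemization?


Quantifier prefix: forall x forall y forall z exists u forall v forall w exists s exists t
'u' is existentially quantified at position 4.
Universal variables preceding it: x, y, z
Skolem function arity = 3

3


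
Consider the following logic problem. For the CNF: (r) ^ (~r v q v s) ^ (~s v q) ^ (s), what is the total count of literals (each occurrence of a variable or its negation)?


Counting literals in each clause:
Clause 1: 1 literal(s)
Clause 2: 3 literal(s)
Clause 3: 2 literal(s)
Clause 4: 1 literal(s)
Total = 7

7


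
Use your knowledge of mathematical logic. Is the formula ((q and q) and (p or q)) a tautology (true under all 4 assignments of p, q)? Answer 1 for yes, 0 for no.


Check all 4 assignments:
p=0, q=0: 0
p=0, q=1: 1
p=1, q=0: 0
p=1, q=1: 1
Satisfying count = 2/4.
Tautology iff count = 4: no.

0


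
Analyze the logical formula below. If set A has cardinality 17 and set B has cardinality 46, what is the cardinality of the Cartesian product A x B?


The Cartesian product A x B contains all ordered pairs (a, b).
|A x B| = |A| * |B| = 17 * 46 = 782

782


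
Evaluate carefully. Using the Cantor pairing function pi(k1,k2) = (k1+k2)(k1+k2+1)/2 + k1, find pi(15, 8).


k1 + k2 = 23
(k1+k2)(k1+k2+1)/2 = 23 * 24 / 2 = 276
pi = 276 + 15 = 291

291


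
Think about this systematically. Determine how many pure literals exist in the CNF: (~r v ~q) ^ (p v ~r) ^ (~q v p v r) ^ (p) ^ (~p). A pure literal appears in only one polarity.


Check each variable for pure literal status:
p: mixed (not pure)
q: pure negative
r: mixed (not pure)
Pure literal count = 1

1


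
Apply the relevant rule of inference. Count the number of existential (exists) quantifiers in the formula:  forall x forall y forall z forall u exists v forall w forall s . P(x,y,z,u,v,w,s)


Quantifier prefix: forall x forall y forall z forall u exists v forall w forall s
Mark each quantifier type:
  U U U U E U U
Universal count = 6, Existential count = 1
Asked for existential (exists) quantifiers: 1

1


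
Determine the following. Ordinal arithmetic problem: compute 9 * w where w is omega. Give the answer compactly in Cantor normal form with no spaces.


Compute 9 * w.
Ordinal * is associative and left-distributive over +, but NOT commutative; for finite n>1, n*w = w but w*n stays w*n.
For finite n>0, n * w = sup{n*k : k<w} = w. So 9 * w = w.
Result = w

w


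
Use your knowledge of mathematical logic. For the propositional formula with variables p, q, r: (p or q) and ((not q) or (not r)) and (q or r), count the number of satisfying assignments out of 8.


Evaluate all 8 assignments for p, q, r:
p=0, q=0, r=0: 0
p=0, q=0, r=1: 0
p=0, q=1, r=0: 1
p=0, q=1, r=1: 0
p=1, q=0, r=0: 0
p=1, q=0, r=1: 1
p=1, q=1, r=0: 1
p=1, q=1, r=1: 0
Satisfying count = 3

3


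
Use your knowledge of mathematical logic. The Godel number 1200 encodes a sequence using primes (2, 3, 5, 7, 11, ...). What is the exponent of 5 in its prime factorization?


Factorize 1200 by dividing by 5 repeatedly.
Division steps: 5 divides 1200 exactly 2 time(s).
Exponent of 5 = 2

2


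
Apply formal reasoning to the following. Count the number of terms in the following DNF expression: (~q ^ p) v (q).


A DNF formula is a disjunction of terms (conjunctions).
Terms are separated by v.
Counting the disjuncts: 2 terms.

2


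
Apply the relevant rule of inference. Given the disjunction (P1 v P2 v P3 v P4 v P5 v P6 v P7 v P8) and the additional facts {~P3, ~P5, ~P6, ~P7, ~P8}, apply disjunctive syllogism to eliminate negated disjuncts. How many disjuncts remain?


Original disjuncts (8): P1, P2, P3, P4, P5, P6, P7, P8
Negated (eliminate): ~P3, ~P5, ~P6, ~P7, ~P8
Remaining disjuncts: P1, P2, P4
Count = 8 - 5 = 3

3


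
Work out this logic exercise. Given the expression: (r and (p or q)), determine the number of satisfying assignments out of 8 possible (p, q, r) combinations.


Check all 8 assignments:
p=0, q=0, r=0: 0
p=0, q=0, r=1: 0
p=0, q=1, r=0: 0
p=0, q=1, r=1: 1
p=1, q=0, r=0: 0
p=1, q=0, r=1: 1
p=1, q=1, r=0: 0
p=1, q=1, r=1: 1
Count of True = 3

3


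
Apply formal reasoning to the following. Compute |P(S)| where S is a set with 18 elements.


The power set of a set with n elements has 2^n elements.
|P(S)| = 2^18 = 262144

262144


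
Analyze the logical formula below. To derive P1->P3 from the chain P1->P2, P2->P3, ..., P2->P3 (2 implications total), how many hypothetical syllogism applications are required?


With 2 implications in a chain connecting 3 propositions:
P1->P2, P2->P3, ..., P2->P3
Steps needed = (number of implications) - 1 = 2 - 1 = 1

1


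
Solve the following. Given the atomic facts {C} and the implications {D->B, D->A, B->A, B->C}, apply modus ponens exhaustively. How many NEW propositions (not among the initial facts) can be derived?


Initial facts: {C}
Apply modus ponens to closure:
  (no implication fires)
Final known: {C}
New propositions: {(none)}
Count = 0

0


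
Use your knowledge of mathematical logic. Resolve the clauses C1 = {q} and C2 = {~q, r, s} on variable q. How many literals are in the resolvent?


Remove q from C1 and ~q from C2.
C1 remainder: {}
C2 remainder: {r, s}
Union (resolvent): {r, s}
Resolvent has 2 literal(s).

2


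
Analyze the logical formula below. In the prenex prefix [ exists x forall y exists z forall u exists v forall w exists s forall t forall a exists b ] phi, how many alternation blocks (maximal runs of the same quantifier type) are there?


Quantifier-type sequence: E A E A E A E A A E  (A=forall, E=exists)
Group into maximal same-type runs:
  Ex1 | Ax1 | Ex1 | Ax1 | Ex1 | Ax1 | Ex1 | Ax2 | Ex1
Number of blocks = 9

9


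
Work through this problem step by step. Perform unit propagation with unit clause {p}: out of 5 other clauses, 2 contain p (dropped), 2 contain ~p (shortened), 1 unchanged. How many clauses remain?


Satisfied (removed): 2
Shortened (remain): 2
Unchanged (remain): 1
Remaining = 2 + 1 = 3

3


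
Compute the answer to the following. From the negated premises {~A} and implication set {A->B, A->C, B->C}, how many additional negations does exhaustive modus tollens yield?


Initial negated facts: {~A}
Apply modus tollens to closure:
  (no implication fires)
Final negated: {~A}
New negations: {(none)}
Count = 0

0


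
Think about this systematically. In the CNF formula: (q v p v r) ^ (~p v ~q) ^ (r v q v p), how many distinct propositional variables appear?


Identify each variable that appears in the formula.
Variables found: p, q, r
Count = 3

3


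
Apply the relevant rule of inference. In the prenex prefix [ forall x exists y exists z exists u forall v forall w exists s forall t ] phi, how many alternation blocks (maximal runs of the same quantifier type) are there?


Quantifier-type sequence: A E E E A A E A  (A=forall, E=exists)
Group into maximal same-type runs:
  Ax1 | Ex3 | Ax2 | Ex1 | Ax1
Number of blocks = 5

5


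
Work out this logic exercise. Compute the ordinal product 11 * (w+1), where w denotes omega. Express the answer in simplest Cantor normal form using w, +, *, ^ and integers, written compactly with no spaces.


Compute 11 * (w+1).
Ordinal * is associative and left-distributive over +, but NOT commutative; for finite n>1, n*w = w but w*n stays w*n.
By left-distributivity: 11 * (w+1) = 11*w + 11*1 = w + 11 = w+11.
Result = w+11

w+11


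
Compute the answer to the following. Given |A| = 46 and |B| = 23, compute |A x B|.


The Cartesian product A x B contains all ordered pairs (a, b).
|A x B| = |A| * |B| = 46 * 23 = 1058

1058


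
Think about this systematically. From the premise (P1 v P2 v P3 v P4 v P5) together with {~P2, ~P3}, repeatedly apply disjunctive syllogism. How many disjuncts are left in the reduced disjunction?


Original disjuncts (5): P1, P2, P3, P4, P5
Negated (eliminate): ~P2, ~P3
Remaining disjuncts: P1, P4, P5
Count = 5 - 2 = 3

3


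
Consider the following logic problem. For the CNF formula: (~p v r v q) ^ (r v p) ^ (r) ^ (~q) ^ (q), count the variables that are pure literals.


Check each variable for pure literal status:
p: mixed (not pure)
q: mixed (not pure)
r: pure positive
Pure literal count = 1

1


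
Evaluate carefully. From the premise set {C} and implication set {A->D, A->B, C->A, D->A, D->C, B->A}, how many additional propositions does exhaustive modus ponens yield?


Initial facts: {C}
Apply modus ponens to closure:
  C and C->A  =>  A
  A and A->D  =>  D
  A and A->B  =>  B
Final known: {A, B, C, D}
New propositions: {A, B, D}
Count = 3

3


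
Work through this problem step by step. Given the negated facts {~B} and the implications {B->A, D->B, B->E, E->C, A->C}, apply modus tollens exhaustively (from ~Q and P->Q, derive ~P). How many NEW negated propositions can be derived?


Initial negated facts: {~B}
Apply modus tollens to closure:
  ~B and D->B  =>  ~D
Final negated: {~B, ~D}
New negations: {~D}
Count = 1

1


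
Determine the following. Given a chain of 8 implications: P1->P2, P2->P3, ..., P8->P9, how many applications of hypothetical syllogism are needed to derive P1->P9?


With 8 implications in a chain connecting 9 propositions:
P1->P2, P2->P3, ..., P8->P9
Steps needed = (number of implications) - 1 = 8 - 1 = 7

7


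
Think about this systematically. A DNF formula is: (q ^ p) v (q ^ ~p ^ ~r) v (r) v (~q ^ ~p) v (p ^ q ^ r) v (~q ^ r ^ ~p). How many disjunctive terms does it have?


A DNF formula is a disjunction of terms (conjunctions).
Terms are separated by v.
Counting the disjuncts: 6 terms.

6


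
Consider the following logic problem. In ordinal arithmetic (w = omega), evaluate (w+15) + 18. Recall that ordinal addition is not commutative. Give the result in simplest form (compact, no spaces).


Compute (w+15) + 18.
Ordinal + is associative but NOT commutative; for finite n>0, n + w = w but w + n stays w+n.
By associativity: (w+15) + 18 = w + (15+18) = w+33.
Result = w+33

w+33


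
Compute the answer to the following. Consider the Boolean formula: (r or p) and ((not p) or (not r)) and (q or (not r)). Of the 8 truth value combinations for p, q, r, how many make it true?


Evaluate all 8 assignments for p, q, r:
p=0, q=0, r=0: 0
p=0, q=0, r=1: 0
p=0, q=1, r=0: 0
p=0, q=1, r=1: 1
p=1, q=0, r=0: 1
p=1, q=0, r=1: 0
p=1, q=1, r=0: 1
p=1, q=1, r=1: 0
Satisfying count = 3

3


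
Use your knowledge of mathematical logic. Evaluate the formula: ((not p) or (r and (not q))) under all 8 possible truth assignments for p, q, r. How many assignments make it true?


Check all 8 assignments:
p=0, q=0, r=0: 1
p=0, q=0, r=1: 1
p=0, q=1, r=0: 1
p=0, q=1, r=1: 1
p=1, q=0, r=0: 0
p=1, q=0, r=1: 1
p=1, q=1, r=0: 0
p=1, q=1, r=1: 0
Count of True = 5

5


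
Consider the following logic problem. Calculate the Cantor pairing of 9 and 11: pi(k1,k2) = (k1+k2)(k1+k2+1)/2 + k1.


k1 + k2 = 20
(k1+k2)(k1+k2+1)/2 = 20 * 21 / 2 = 210
pi = 210 + 9 = 219

219


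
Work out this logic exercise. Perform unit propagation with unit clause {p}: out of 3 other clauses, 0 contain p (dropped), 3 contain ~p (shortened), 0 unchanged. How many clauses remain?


Satisfied (removed): 0
Shortened (remain): 3
Unchanged (remain): 0
Remaining = 3 + 0 = 3

3


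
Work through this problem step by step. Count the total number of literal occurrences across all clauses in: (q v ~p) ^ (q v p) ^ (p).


Counting literals in each clause:
Clause 1: 2 literal(s)
Clause 2: 2 literal(s)
Clause 3: 1 literal(s)
Total = 5

5


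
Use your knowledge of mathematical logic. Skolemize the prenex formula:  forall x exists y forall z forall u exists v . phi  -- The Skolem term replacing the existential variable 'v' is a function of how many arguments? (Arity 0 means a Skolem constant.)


Quantifier prefix: forall x exists y forall z forall u exists v
'v' is existentially quantified at position 5.
Universal variables preceding it: x, z, u
Skolem function arity = 3

3


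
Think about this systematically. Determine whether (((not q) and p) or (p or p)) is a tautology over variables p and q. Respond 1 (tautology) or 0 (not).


Check all 4 assignments:
p=0, q=0: 0
p=0, q=1: 0
p=1, q=0: 1
p=1, q=1: 1
Satisfying count = 2/4.
Tautology iff count = 4: no.

0


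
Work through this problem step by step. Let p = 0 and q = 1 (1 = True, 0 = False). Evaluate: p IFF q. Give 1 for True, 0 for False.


p = 0, q = 1
Operation: p IFF q
Evaluate: 0 IFF 1 = 0

0


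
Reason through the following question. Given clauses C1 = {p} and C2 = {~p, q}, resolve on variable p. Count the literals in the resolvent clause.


Remove p from C1 and ~p from C2.
C1 remainder: {}
C2 remainder: {q}
Union (resolvent): {q}
Resolvent has 1 literal(s).

1


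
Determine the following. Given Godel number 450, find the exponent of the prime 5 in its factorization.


Factorize 450 by dividing by 5 repeatedly.
Division steps: 5 divides 450 exactly 2 time(s).
Exponent of 5 = 2

2


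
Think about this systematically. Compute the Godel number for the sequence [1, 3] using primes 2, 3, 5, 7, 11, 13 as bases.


Encode each element as an exponent of the corresponding prime:
  2^1 = 2
  3^3 = 27
Product = 2 * 27 = 54

54


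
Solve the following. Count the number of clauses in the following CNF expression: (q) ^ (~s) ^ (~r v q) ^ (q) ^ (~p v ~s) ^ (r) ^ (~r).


A CNF formula is a conjunction of clauses.
Clauses are separated by ^.
Counting the conjuncts: 7 clauses.

7


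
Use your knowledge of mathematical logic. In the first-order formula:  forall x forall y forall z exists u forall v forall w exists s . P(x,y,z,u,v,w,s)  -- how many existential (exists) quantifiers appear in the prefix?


Quantifier prefix: forall x forall y forall z exists u forall v forall w exists s
Mark each quantifier type:
  U U U E U U E
Universal count = 5, Existential count = 2
Asked for existential (exists) quantifiers: 2

2


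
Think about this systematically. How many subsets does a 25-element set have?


The power set of a set with n elements has 2^n elements.
|P(S)| = 2^25 = 33554432

33554432


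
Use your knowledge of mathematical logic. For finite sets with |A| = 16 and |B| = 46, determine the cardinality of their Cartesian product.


The Cartesian product A x B contains all ordered pairs (a, b).
|A x B| = |A| * |B| = 16 * 46 = 736

736


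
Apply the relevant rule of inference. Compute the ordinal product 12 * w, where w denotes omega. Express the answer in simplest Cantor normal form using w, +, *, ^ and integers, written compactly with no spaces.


Compute 12 * w.
Ordinal * is associative and left-distributive over +, but NOT commutative; for finite n>1, n*w = w but w*n stays w*n.
For finite n>0, n * w = sup{n*k : k<w} = w. So 12 * w = w.
Result = w

w


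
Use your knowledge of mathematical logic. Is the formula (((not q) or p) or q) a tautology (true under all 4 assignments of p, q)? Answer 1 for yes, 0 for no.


Check all 4 assignments:
p=0, q=0: 1
p=0, q=1: 1
p=1, q=0: 1
p=1, q=1: 1
Satisfying count = 4/4.
Tautology iff count = 4: yes.

1


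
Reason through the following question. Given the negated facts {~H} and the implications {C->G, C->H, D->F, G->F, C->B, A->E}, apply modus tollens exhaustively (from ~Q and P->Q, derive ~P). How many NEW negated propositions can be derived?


Initial negated facts: {~H}
Apply modus tollens to closure:
  ~H and C->H  =>  ~C
Final negated: {~C, ~H}
New negations: {~C}
Count = 1

1


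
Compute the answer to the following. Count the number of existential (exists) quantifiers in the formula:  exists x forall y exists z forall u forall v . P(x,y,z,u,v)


Quantifier prefix: exists x forall y exists z forall u forall v
Mark each quantifier type:
  E U E U U
Universal count = 3, Existential count = 2
Asked for existential (exists) quantifiers: 2

2


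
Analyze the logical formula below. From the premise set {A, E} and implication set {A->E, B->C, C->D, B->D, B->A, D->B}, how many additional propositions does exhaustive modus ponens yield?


Initial facts: {A, E}
Apply modus ponens to closure:
  (no implication fires)
Final known: {A, E}
New propositions: {(none)}
Count = 0

0


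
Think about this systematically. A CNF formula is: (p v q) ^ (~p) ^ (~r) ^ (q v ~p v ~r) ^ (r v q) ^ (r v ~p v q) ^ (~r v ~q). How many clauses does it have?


A CNF formula is a conjunction of clauses.
Clauses are separated by ^.
Counting the conjuncts: 7 clauses.

7


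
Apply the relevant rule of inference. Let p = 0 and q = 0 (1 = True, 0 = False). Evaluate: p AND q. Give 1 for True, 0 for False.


p = 0, q = 0
Operation: p AND q
Evaluate: 0 AND 0 = 0

0


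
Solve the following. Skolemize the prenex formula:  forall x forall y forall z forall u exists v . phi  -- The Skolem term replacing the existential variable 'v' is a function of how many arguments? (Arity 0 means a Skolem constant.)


Quantifier prefix: forall x forall y forall z forall u exists v
'v' is existentially quantified at position 5.
Universal variables preceding it: x, y, z, u
Skolem function arity = 4

4


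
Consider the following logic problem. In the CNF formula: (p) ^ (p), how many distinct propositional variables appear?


Identify each variable that appears in the formula.
Variables found: p
Count = 1

1


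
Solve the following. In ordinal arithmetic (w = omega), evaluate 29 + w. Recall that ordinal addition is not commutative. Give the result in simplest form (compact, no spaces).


Compute 29 + w.
Ordinal + is associative but NOT commutative; for finite n>0, n + w = w but w + n stays w+n.
Any finite left addend is absorbed by w on the right: 29 + w = w.
Result = w

w


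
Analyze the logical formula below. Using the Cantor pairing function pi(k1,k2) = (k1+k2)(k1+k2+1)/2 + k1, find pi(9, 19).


k1 + k2 = 28
(k1+k2)(k1+k2+1)/2 = 28 * 29 / 2 = 406
pi = 406 + 9 = 415

415


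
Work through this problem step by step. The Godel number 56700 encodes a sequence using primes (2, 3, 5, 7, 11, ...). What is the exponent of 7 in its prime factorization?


Factorize 56700 by dividing by 7 repeatedly.
Division steps: 7 divides 56700 exactly 1 time(s).
Exponent of 7 = 1

1


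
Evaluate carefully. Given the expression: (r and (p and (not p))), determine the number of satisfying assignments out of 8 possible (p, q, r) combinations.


Check all 8 assignments:
p=0, q=0, r=0: 0
p=0, q=0, r=1: 0
p=0, q=1, r=0: 0
p=0, q=1, r=1: 0
p=1, q=0, r=0: 0
p=1, q=0, r=1: 0
p=1, q=1, r=0: 0
p=1, q=1, r=1: 0
Count of True = 0

0


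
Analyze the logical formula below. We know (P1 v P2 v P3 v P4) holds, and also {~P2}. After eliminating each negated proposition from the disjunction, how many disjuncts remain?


Original disjuncts (4): P1, P2, P3, P4
Negated (eliminate): ~P2
Remaining disjuncts: P1, P3, P4
Count = 4 - 1 = 3

3


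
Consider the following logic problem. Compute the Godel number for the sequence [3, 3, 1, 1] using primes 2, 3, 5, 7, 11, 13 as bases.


Encode each element as an exponent of the corresponding prime:
  2^3 = 8
  3^3 = 27
  5^1 = 5
  7^1 = 7
Product = 8 * 27 * 5 * 7 = 7560

7560


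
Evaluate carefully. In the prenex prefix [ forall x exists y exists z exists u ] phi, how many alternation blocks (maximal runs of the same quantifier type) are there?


Quantifier-type sequence: A E E E  (A=forall, E=exists)
Group into maximal same-type runs:
  Ax1 | Ex3
Number of blocks = 2

2


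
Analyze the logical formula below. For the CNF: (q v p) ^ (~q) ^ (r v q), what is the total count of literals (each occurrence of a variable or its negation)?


Counting literals in each clause:
Clause 1: 2 literal(s)
Clause 2: 1 literal(s)
Clause 3: 2 literal(s)
Total = 5

5


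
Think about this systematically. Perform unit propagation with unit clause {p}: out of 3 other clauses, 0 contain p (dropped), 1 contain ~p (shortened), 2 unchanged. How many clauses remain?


Satisfied (removed): 0
Shortened (remain): 1
Unchanged (remain): 2
Remaining = 1 + 2 = 3

3


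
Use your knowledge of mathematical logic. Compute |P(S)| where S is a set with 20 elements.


The power set of a set with n elements has 2^n elements.
|P(S)| = 2^20 = 1048576

1048576


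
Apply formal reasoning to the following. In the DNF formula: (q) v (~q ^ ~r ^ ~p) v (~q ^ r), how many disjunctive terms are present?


A DNF formula is a disjunction of terms (conjunctions).
Terms are separated by v.
Counting the disjuncts: 3 terms.

3


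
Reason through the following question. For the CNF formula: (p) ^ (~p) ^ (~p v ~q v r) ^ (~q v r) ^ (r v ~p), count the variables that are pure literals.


Check each variable for pure literal status:
p: mixed (not pure)
q: pure negative
r: pure positive
Pure literal count = 2

2


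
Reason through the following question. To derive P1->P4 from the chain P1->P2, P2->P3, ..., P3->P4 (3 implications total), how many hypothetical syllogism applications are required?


With 3 implications in a chain connecting 4 propositions:
P1->P2, P2->P3, ..., P3->P4
Steps needed = (number of implications) - 1 = 3 - 1 = 2

2


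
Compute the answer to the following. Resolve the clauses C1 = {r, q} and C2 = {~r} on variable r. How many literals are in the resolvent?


Remove r from C1 and ~r from C2.
C1 remainder: {q}
C2 remainder: {}
Union (resolvent): {q}
Resolvent has 1 literal(s).

1


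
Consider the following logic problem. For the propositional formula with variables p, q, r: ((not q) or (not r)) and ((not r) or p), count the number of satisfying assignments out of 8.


Evaluate all 8 assignments for p, q, r:
p=0, q=0, r=0: 1
p=0, q=0, r=1: 0
p=0, q=1, r=0: 1
p=0, q=1, r=1: 0
p=1, q=0, r=0: 1
p=1, q=0, r=1: 1
p=1, q=1, r=0: 1
p=1, q=1, r=1: 0
Satisfying count = 5

5


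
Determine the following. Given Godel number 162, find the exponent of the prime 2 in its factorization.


Factorize 162 by dividing by 2 repeatedly.
Division steps: 2 divides 162 exactly 1 time(s).
Exponent of 2 = 1

1


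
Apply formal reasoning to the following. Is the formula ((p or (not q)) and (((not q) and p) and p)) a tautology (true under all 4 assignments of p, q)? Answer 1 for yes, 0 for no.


Check all 4 assignments:
p=0, q=0: 0
p=0, q=1: 0
p=1, q=0: 1
p=1, q=1: 0
Satisfying count = 1/4.
Tautology iff count = 4: no.

0


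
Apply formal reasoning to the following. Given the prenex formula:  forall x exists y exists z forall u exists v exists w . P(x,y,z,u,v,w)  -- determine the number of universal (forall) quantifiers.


Quantifier prefix: forall x exists y exists z forall u exists v exists w
Mark each quantifier type:
  U E E U E E
Universal count = 2, Existential count = 4
Asked for universal (forall) quantifiers: 2

2


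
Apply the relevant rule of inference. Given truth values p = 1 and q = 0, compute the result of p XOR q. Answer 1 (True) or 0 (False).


p = 1, q = 0
Operation: p XOR q
Evaluate: 1 XOR 0 = 1

1


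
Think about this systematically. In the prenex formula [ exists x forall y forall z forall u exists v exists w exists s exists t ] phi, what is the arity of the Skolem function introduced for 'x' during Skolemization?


Quantifier prefix: exists x forall y forall z forall u exists v exists w exists s exists t
'x' is existentially quantified at position 1.
No universal quantifiers precede it.
Skolem function arity = 0 (a Skolem constant)

0


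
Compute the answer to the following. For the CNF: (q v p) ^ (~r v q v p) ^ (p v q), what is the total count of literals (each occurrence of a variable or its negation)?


Counting literals in each clause:
Clause 1: 2 literal(s)
Clause 2: 3 literal(s)
Clause 3: 2 literal(s)
Total = 7

7


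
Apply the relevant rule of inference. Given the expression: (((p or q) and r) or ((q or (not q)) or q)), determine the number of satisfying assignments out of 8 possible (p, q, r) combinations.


Check all 8 assignments:
p=0, q=0, r=0: 1
p=0, q=0, r=1: 1
p=0, q=1, r=0: 1
p=0, q=1, r=1: 1
p=1, q=0, r=0: 1
p=1, q=0, r=1: 1
p=1, q=1, r=0: 1
p=1, q=1, r=1: 1
Count of True = 8

8


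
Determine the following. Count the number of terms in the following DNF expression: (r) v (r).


A DNF formula is a disjunction of terms (conjunctions).
Terms are separated by v.
Counting the disjuncts: 2 terms.

2


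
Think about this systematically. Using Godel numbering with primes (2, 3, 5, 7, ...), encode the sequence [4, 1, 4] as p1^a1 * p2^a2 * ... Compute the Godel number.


Encode each element as an exponent of the corresponding prime:
  2^4 = 16
  3^1 = 3
  5^4 = 625
Product = 16 * 3 * 625 = 30000

30000


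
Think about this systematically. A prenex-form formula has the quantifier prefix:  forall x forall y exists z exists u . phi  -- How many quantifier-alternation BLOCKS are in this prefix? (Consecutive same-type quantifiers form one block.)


Quantifier-type sequence: A A E E  (A=forall, E=exists)
Group into maximal same-type runs:
  Ax2 | Ex2
Number of blocks = 2

2


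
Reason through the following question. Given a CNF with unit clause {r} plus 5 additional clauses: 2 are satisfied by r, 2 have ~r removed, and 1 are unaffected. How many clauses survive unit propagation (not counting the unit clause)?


Satisfied (removed): 2
Shortened (remain): 2
Unchanged (remain): 1
Remaining = 2 + 1 = 3

3


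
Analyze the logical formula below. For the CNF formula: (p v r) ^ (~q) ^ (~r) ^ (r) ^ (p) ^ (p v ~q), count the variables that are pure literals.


Check each variable for pure literal status:
p: pure positive
q: pure negative
r: mixed (not pure)
Pure literal count = 2

2


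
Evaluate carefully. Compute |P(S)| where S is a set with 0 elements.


The power set of a set with n elements has 2^n elements.
|P(S)| = 2^0 = 1

1


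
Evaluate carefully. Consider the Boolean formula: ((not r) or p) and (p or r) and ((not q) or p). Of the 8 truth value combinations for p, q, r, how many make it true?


Evaluate all 8 assignments for p, q, r:
p=0, q=0, r=0: 0
p=0, q=0, r=1: 0
p=0, q=1, r=0: 0
p=0, q=1, r=1: 0
p=1, q=0, r=0: 1
p=1, q=0, r=1: 1
p=1, q=1, r=0: 1
p=1, q=1, r=1: 1
Satisfying count = 4

4


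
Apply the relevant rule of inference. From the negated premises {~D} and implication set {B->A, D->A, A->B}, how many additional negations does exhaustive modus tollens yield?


Initial negated facts: {~D}
Apply modus tollens to closure:
  (no implication fires)
Final negated: {~D}
New negations: {(none)}
Count = 0

0


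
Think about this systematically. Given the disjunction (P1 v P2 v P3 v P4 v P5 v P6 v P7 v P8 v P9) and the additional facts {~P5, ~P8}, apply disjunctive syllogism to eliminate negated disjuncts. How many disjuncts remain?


Original disjuncts (9): P1, P2, P3, P4, P5, P6, P7, P8, P9
Negated (eliminate): ~P5, ~P8
Remaining disjuncts: P1, P2, P3, P4, P6, P7, P9
Count = 9 - 2 = 7

7


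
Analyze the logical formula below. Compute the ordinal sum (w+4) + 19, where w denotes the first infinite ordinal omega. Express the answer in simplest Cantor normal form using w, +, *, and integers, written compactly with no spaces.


Compute (w+4) + 19.
Ordinal + is associative but NOT commutative; for finite n>0, n + w = w but w + n stays w+n.
By associativity: (w+4) + 19 = w + (4+19) = w+23.
Result = w+23

w+23


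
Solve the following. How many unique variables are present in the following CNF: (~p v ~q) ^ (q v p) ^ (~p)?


Identify each variable that appears in the formula.
Variables found: p, q
Count = 2

2


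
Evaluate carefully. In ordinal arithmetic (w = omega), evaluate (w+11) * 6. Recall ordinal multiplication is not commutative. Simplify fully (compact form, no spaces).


Compute (w+11) * 6.
Ordinal * is associative and left-distributive over +, but NOT commutative; for finite n>1, n*w = w but w*n stays w*n.
(w+11) * 6 = (w+11) repeated 6 times. Each intermediate +11 is absorbed by the following w; only the last survives: w*6+11.
Result = w*6+11

w*6+11


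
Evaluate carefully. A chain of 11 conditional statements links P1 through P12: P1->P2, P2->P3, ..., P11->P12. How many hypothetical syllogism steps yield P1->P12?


With 11 implications in a chain connecting 12 propositions:
P1->P2, P2->P3, ..., P11->P12
Steps needed = (number of implications) - 1 = 11 - 1 = 10

10


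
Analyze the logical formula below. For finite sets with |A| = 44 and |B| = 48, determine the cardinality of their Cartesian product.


The Cartesian product A x B contains all ordered pairs (a, b).
|A x B| = |A| * |B| = 44 * 48 = 2112

2112


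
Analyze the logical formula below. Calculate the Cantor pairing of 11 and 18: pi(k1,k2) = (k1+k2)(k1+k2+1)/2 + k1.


k1 + k2 = 29
(k1+k2)(k1+k2+1)/2 = 29 * 30 / 2 = 435
pi = 435 + 11 = 446

446


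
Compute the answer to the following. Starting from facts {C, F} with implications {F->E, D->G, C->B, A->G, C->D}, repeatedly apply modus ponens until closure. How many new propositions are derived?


Initial facts: {C, F}
Apply modus ponens to closure:
  F and F->E  =>  E
  C and C->B  =>  B
  C and C->D  =>  D
  D and D->G  =>  G
Final known: {B, C, D, E, F, G}
New propositions: {B, D, E, G}
Count = 4

4


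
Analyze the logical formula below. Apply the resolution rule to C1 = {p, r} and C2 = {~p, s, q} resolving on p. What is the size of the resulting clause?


Remove p from C1 and ~p from C2.
C1 remainder: {r}
C2 remainder: {s, q}
Union (resolvent): {q, r, s}
Resolvent has 3 literal(s).

3


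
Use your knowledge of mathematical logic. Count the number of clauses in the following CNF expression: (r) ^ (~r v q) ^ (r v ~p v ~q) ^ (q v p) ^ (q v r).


A CNF formula is a conjunction of clauses.
Clauses are separated by ^.
Counting the conjuncts: 5 clauses.

5


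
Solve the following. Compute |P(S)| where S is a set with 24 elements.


The power set of a set with n elements has 2^n elements.
|P(S)| = 2^24 = 16777216

16777216


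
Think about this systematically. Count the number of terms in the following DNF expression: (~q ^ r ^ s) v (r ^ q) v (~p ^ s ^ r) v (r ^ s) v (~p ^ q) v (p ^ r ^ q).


A DNF formula is a disjunction of terms (conjunctions).
Terms are separated by v.
Counting the disjuncts: 6 terms.

6


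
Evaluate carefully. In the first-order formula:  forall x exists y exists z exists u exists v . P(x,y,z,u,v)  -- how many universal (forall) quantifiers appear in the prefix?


Quantifier prefix: forall x exists y exists z exists u exists v
Mark each quantifier type:
  U E E E E
Universal count = 1, Existential count = 4
Asked for universal (forall) quantifiers: 1

1


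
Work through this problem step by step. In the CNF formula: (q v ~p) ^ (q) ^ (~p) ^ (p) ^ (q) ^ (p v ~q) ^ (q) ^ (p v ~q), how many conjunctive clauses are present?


A CNF formula is a conjunction of clauses.
Clauses are separated by ^.
Counting the conjuncts: 8 clauses.

8


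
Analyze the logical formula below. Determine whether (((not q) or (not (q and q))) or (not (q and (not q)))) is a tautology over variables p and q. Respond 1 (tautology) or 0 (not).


Check all 4 assignments:
p=0, q=0: 1
p=0, q=1: 1
p=1, q=0: 1
p=1, q=1: 1
Satisfying count = 4/4.
Tautology iff count = 4: yes.

1


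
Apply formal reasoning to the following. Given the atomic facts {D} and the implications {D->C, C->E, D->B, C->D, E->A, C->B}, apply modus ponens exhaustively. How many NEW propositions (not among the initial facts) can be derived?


Initial facts: {D}
Apply modus ponens to closure:
  D and D->C  =>  C
  C and C->E  =>  E
  D and D->B  =>  B
  E and E->A  =>  A
Final known: {A, B, C, D, E}
New propositions: {A, B, C, E}
Count = 4

4


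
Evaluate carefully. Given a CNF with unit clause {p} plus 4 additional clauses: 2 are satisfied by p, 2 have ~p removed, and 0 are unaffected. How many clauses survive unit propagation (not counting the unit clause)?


Satisfied (removed): 2
Shortened (remain): 2
Unchanged (remain): 0
Remaining = 2 + 0 = 2

2


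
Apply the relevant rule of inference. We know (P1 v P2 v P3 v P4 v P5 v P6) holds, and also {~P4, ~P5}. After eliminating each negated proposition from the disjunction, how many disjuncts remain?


Original disjuncts (6): P1, P2, P3, P4, P5, P6
Negated (eliminate): ~P4, ~P5
Remaining disjuncts: P1, P2, P3, P6
Count = 6 - 2 = 4

4
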